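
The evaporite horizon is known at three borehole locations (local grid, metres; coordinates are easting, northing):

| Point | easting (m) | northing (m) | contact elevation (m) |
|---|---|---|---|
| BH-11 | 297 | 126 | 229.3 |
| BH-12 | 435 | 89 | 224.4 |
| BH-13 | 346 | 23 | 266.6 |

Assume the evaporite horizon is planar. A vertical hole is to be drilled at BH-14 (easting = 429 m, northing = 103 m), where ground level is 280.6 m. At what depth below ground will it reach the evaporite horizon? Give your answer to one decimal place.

61.4 m

Let the plane be z = a·easting + b·northing + c.
BH-12−BH-11: 138a − 37b = −4.9;  BH-13−BH-11: 49a − 103b = 37.3.
Solving gives a = −0.15199, b = −0.43444.
Then c = 229.3 − a·297 − b·126 = 329.18.
At (429, 103): z_contact = −65.20 − 44.75 + 329.18 = 219.23 m.
Depth below ground = 280.6 − 219.23 = 61.4 m.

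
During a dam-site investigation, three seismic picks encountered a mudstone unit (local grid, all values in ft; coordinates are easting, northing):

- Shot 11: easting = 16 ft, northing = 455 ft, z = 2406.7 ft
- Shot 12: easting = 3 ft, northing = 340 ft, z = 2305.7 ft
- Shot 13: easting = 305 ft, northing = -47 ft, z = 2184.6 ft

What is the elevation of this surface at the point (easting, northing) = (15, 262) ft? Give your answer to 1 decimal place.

Let the plane be z = a·easting + b·northing + c.
Shot 12−Shot 11: −13a − 115b = −101;  Shot 13−Shot 11: 289a − 502b = −222.1.
Solving gives a = 0.63279, b = 0.80673.
Then c = 2406.7 − a·16 − b·455 = 2029.51.
At (15, 262): z = 9.5 + 211.4 + 2029.51 = 2250.4 ft.

2250.4 ft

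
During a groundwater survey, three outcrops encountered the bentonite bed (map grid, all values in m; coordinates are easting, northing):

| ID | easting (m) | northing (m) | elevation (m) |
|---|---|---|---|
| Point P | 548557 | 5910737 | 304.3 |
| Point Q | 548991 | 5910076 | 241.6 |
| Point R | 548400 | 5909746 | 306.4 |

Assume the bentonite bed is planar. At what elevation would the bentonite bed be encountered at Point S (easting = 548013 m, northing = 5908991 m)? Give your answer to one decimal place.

339.8 m

Two edge vectors: Point P→Point Q = (434, -661, -62.7), Point P→Point R = (-157, -991, 2.1).
Normal n = (Point P→Point Q) × (Point P→Point R) = (-63523.8, 8932.5, -533871).
So ∂z/∂easting = −n_x/n_z = −0.118987171 and ∂z/∂northing = −n_y/n_z = 0.016731570.
Intercept c from Point P: 304.3 + 65271.25 − 98895.91 = −33320.36.
At (548013, 5908991): z = −65206.5 + 98866.7 − 33320.36 = 339.8 m.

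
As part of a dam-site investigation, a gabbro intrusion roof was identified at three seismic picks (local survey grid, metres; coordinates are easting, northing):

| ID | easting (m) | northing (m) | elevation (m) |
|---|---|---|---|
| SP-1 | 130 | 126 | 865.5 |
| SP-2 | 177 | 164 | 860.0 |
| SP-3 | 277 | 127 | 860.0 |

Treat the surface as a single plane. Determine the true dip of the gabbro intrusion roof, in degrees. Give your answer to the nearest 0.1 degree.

6.0°

Let the plane be z = a·easting + b·northing + c.
SP-2−SP-1: 47a + 38b = −5.5;  SP-3−SP-1: 147a + 1b = −5.5.
Solving gives a = −0.03674, b = −0.09930.
Gradient magnitude |∇z| = √(a² + b²) = √(0.00135 + 0.00986) = 0.10587.
True dip = arctan(0.10587) = 6.0°, dipping toward NNE (azimuth ≈ 020°).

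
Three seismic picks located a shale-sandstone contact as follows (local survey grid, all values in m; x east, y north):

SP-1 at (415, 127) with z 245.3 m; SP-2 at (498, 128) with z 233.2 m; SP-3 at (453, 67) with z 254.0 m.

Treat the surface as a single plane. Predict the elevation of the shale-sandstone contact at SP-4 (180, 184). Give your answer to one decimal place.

Two edge vectors: SP-1→SP-2 = (83, 1, -12.1), SP-1→SP-3 = (38, -60, 8.7).
Normal n = (SP-1→SP-2) × (SP-1→SP-3) = (-717.3, -1181.9, -5018).
So ∂z/∂x = −n_x/n_z = −0.14295 and ∂z/∂y = −n_y/n_z = −0.23553.
Intercept c from SP-1: 245.3 + 59.32 + 29.91 = 334.53.
At (180, 184): z = −25.7 − 43.3 + 334.53 = 265.5 m.

265.5 m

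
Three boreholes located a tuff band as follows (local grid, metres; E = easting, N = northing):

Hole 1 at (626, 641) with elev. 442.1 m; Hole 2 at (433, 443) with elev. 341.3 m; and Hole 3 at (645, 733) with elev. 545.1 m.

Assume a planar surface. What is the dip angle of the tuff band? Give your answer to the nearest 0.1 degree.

56.5°

Two edge vectors: Hole 1→Hole 2 = (-193, -198, -100.8), Hole 1→Hole 3 = (19, 92, 103).
Normal n = (Hole 1→Hole 2) × (Hole 1→Hole 3) = (-11120.4, 17963.8, -13994).
So ∂z/∂E = −n_x/n_z = −0.79465 and ∂z/∂N = −n_y/n_z = 1.28368.
Gradient magnitude |∇z| = √(a² + b²) = √(0.63148 + 1.64783) = 1.50974.
True dip = arctan(1.50974) = 56.5°, dipping toward SSE (azimuth ≈ 148°).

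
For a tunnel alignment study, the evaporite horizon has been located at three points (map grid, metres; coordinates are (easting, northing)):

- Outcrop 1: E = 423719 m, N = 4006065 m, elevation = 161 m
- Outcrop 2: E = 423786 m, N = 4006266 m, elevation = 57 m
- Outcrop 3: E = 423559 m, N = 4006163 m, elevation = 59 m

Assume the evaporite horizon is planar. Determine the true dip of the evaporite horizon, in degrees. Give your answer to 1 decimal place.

Two edge vectors: Outcrop 1→Outcrop 2 = (67, 201, -104), Outcrop 1→Outcrop 3 = (-160, 98, -102).
Normal n = (Outcrop 1→Outcrop 2) × (Outcrop 1→Outcrop 3) = (-10310, 23474, 38726).
So ∂z/∂E = −n_x/n_z = 0.26623 and ∂z/∂N = −n_y/n_z = −0.60616.
Gradient magnitude |∇z| = √(a² + b²) = √(0.07088 + 0.36743) = 0.66204.
True dip = arctan(0.66204) = 33.5°, dipping toward NNW (azimuth ≈ 336°).

33.5°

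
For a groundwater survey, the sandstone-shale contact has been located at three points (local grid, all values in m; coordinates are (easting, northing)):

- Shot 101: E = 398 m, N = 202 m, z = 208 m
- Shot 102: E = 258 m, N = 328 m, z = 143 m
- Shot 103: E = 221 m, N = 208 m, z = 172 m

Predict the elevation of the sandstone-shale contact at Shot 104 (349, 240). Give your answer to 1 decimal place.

187.1 m

Let the plane be z = a·E + b·N + c.
Shot 102−Shot 101: −140a + 126b = −65;  Shot 103−Shot 101: −177a + 6b = −36.
Solving gives a = 0.19318, b = −0.30123.
Then c = 208 − a·398 − b·202 = 191.96.
At (349, 240): z = 67.4 − 72.3 + 191.96 = 187.1 m.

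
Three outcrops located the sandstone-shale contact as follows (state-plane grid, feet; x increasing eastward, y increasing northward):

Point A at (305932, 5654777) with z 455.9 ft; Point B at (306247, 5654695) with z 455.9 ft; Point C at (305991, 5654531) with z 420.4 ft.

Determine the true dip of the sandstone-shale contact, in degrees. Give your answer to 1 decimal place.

9.0°

Two edge vectors: Point A→Point B = (315, -82, 0), Point A→Point C = (59, -246, -35.5).
Normal n = (Point A→Point B) × (Point A→Point C) = (2911, 11182.5, -72652).
So ∂z/∂x = −n_x/n_z = 0.04007 and ∂z/∂y = −n_y/n_z = 0.15392.
Gradient magnitude |∇z| = √(a² + b²) = √(0.00161 + 0.02369) = 0.15905.
True dip = arctan(0.15905) = 9.0°, dipping toward SSW (azimuth ≈ 195°).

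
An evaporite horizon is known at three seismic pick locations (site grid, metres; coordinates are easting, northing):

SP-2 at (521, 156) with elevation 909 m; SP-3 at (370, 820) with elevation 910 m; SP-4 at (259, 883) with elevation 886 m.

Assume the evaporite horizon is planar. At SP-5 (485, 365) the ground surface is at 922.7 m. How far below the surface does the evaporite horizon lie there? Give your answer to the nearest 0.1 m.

Let the plane be z = a·easting + b·northing + c.
SP-3−SP-2: −151a + 664b = 1;  SP-4−SP-2: −262a + 727b = −23.
Solving gives a = 0.24924, b = 0.05819.
Then c = 909 − a·521 − b·156 = 770.07.
At (485, 365): z_contact = 120.88 + 21.24 + 770.07 = 912.19 m.
Depth below ground = 922.7 − 912.19 = 10.5 m.

10.5 m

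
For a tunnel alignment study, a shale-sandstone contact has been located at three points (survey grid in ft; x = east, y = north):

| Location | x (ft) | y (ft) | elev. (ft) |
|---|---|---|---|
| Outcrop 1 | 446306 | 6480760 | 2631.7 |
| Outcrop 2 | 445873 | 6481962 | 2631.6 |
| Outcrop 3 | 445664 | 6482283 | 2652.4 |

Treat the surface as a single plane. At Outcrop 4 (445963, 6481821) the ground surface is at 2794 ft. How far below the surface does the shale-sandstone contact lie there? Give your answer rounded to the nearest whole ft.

Two edge vectors: Outcrop 1→Outcrop 2 = (-433, 1202, -0.1), Outcrop 1→Outcrop 3 = (-642, 1523, 20.7).
Normal n = (Outcrop 1→Outcrop 2) × (Outcrop 1→Outcrop 3) = (25033.7, 9027.3, 112225).
So ∂z/∂x = −n_x/n_z = −0.22306705 and ∂z/∂y = −n_y/n_z = −0.08043930.
Intercept c from Outcrop 1: 2631.7 + 99556.16 + 521307.77 = 623495.64.
At (445963, 6481821): z_contact = −99479.7 − 521393.1 + 623495.64 = 2622.9 ft.
Depth below ground = 2794 − 2622.9 = 171 ft.

171 ft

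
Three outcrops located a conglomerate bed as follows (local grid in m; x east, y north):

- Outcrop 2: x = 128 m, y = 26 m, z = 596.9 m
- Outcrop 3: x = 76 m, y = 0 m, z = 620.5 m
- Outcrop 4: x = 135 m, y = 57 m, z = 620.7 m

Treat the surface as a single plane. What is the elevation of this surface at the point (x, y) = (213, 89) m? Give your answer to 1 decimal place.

Two edge vectors: Outcrop 2→Outcrop 3 = (-52, -26, 23.6), Outcrop 2→Outcrop 4 = (7, 31, 23.8).
Normal n = (Outcrop 2→Outcrop 3) × (Outcrop 2→Outcrop 4) = (-1350.4, 1402.8, -1430).
So ∂z/∂x = −n_x/n_z = −0.94434 and ∂z/∂y = −n_y/n_z = 0.98098.
Intercept c from Outcrop 2: 596.9 + 120.87 − 25.51 = 692.27.
At (213, 89): z = −201.1 + 87.3 + 692.27 = 578.4 m.

578.4 m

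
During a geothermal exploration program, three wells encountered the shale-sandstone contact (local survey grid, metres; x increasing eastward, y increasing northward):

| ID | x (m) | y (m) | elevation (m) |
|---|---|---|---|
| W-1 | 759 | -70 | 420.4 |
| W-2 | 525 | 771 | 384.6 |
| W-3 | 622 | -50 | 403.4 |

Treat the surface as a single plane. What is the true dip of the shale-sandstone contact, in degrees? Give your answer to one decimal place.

Two edge vectors: W-1→W-2 = (-234, 841, -35.8), W-1→W-3 = (-137, 20, -17).
Normal n = (W-1→W-2) × (W-1→W-3) = (-13581, 926.6, 110537).
So ∂z/∂x = −n_x/n_z = 0.12286 and ∂z/∂y = −n_y/n_z = −0.00838.
Gradient magnitude |∇z| = √(a² + b²) = √(0.01510 + 0.00007) = 0.12315.
True dip = arctan(0.12315) = 7.0°, dipping toward W (azimuth ≈ 274°).

7.0°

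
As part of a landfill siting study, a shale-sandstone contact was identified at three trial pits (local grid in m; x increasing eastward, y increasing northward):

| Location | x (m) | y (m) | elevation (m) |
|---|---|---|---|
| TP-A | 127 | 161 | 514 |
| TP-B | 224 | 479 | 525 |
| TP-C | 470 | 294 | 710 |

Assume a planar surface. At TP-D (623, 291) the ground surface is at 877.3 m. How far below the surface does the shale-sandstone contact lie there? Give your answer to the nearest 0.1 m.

70.0 m

Two edge vectors: TP-A→TP-B = (97, 318, 11), TP-A→TP-C = (343, 133, 196).
Normal n = (TP-A→TP-B) × (TP-A→TP-C) = (60865, -15239, -96173).
So ∂z/∂x = −n_x/n_z = 0.63287 and ∂z/∂y = −n_y/n_z = −0.15845.
Intercept c from TP-A: 514 − 80.37 + 25.51 = 459.14.
At (623, 291): z_contact = 394.28 − 46.11 + 459.14 = 807.30 m.
Depth below ground = 877.3 − 807.30 = 70.0 m.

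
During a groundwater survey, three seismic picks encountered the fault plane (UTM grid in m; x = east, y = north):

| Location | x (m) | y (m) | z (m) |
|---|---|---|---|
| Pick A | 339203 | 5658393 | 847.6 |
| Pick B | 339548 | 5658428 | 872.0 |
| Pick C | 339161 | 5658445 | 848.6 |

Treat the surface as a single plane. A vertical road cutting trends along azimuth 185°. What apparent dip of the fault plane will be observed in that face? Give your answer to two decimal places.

Two edge vectors: Pick A→Pick B = (345, 35, 24.4), Pick A→Pick C = (-42, 52, 1).
Normal n = (Pick A→Pick B) × (Pick A→Pick C) = (-1233.8, -1369.8, 19410).
So ∂z/∂x = −n_x/n_z = 0.06357 and ∂z/∂y = −n_y/n_z = 0.07057.
Unit vector along 185° is (sin 185°, cos 185°) = (-0.0872, -0.9962).
Slope in that direction = a·(-0.0872) + b·(-0.9962) = −0.07584.
Apparent dip = arctan|0.07584| = 4.34° (true dip is 5.4°, so apparent ≤ true as expected).

4.34°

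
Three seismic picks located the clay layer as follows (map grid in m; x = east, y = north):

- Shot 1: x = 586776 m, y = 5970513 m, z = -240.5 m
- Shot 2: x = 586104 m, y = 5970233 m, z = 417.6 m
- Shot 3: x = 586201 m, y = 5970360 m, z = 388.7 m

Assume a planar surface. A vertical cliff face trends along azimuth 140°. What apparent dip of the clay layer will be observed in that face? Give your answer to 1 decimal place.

54.8°

Two edge vectors: Shot 1→Shot 2 = (-672, -280, 658.1), Shot 1→Shot 3 = (-575, -153, 629.2).
Normal n = (Shot 1→Shot 2) × (Shot 1→Shot 3) = (-75486.7, 44414.9, -58184).
So ∂z/∂x = −n_x/n_z = −1.29738 and ∂z/∂y = −n_y/n_z = 0.76335.
Unit vector along 140° is (sin 140°, cos 140°) = (0.6428, -0.7660).
Slope in that direction = a·(0.6428) + b·(-0.7660) = −1.41870.
Apparent dip = arctan|1.41870| = 54.8° (true dip is 56.4°, so apparent ≤ true as expected).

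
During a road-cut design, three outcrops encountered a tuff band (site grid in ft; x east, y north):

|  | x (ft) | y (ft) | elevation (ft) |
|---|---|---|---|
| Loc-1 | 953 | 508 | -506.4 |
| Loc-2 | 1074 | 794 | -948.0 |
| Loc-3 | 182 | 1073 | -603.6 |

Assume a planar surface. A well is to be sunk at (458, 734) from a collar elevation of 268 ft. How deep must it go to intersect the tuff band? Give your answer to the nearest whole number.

670 ft

Two edge vectors: Loc-1→Loc-2 = (121, 286, -441.6), Loc-1→Loc-3 = (-771, 565, -97.2).
Normal n = (Loc-1→Loc-2) × (Loc-1→Loc-3) = (221704.8, 352234.8, 288871).
So ∂z/∂x = −n_x/n_z = −0.76749 and ∂z/∂y = −n_y/n_z = −1.21935.
Intercept c from Loc-1: -506.4 + 731.42 + 619.43 = 844.45.
At (458, 734): z_contact = −351.5 − 895.0 + 844.45 = -402.1 ft.
Depth below ground = 268 − (-402.1) = 670 ft.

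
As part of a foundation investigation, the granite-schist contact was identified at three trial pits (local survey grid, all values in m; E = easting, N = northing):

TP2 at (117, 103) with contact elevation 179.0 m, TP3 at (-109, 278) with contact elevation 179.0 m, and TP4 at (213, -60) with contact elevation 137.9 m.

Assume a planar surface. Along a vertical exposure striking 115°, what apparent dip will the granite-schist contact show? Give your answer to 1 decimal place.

7.4°

Let the plane be z = a·E + b·N + c.
TP3−TP2: −226a + 175b = 0;  TP4−TP2: 96a − 163b = −41.1.
Solving gives a = 0.35894, b = 0.46355.
Unit vector along 115° is (sin 115°, cos 115°) = (0.9063, -0.4226).
Slope in that direction = a·(0.9063) + b·(-0.4226) = 0.12941.
Apparent dip = arctan|0.12941| = 7.4° (true dip is 30.4°, so apparent ≤ true as expected).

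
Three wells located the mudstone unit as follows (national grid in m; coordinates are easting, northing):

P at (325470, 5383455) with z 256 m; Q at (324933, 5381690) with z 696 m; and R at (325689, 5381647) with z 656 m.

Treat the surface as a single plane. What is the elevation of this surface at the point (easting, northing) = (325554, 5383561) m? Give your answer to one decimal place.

226.2 m

Two edge vectors: P→Q = (-537, -1765, 440), P→R = (219, -1808, 400).
Normal n = (P→Q) × (P→R) = (89520, 311160, 1357431).
So ∂z/∂easting = −n_x/n_z = −0.065948103 and ∂z/∂northing = −n_y/n_z = −0.229227121.
Intercept c from P: 256 + 21464.13 + 1234033.89 = 1255754.02.
At (325554, 5383561): z = −21469.7 − 1234058.2 + 1255754.02 = 226.2 m.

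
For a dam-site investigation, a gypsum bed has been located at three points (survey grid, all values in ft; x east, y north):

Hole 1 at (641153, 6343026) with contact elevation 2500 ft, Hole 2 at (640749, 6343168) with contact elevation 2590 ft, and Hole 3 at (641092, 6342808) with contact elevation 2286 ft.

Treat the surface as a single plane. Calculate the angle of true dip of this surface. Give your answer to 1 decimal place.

Let the plane be z = a·x + b·y + c.
Hole 2−Hole 1: −404a + 142b = 90;  Hole 3−Hole 1: −61a − 218b = −214.
Solving gives a = 0.11132, b = 0.95050.
Gradient magnitude |∇z| = √(a² + b²) = √(0.01239 + 0.90346) = 0.95700.
True dip = arctan(0.95700) = 43.7°, dipping toward S (azimuth ≈ 187°).

43.7°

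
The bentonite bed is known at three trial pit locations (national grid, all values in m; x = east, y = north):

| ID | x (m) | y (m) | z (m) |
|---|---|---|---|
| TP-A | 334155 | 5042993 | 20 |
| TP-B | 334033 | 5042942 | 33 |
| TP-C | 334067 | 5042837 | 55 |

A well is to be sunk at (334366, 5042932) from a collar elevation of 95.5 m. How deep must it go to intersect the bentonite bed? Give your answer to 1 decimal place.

Let the plane be z = a·x + b·y + c.
TP-B−TP-A: −122a − 51b = 13;  TP-C−TP-A: −88a − 156b = 35.
Solving gives a = −0.016707921, b = −0.214933993.
Then c = 20 − a·334155 − b·5042993 = 1089513.66.
At (334366, 5042932): z_contact = −5586.56 − 1083897.51 + 1089513.66 = 29.59 m.
Depth below ground = 95.5 − 29.59 = 65.9 m.

65.9 m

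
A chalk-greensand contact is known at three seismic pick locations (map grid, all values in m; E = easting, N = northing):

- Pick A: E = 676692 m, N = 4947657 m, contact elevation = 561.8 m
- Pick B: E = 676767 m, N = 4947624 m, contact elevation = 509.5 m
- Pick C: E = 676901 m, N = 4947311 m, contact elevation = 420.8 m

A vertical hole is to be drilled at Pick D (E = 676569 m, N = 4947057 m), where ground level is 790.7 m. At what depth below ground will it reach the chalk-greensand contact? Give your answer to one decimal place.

Let the plane be z = a·E + b·N + c.
Pick B−Pick A: 75a − 33b = −52.3;  Pick C−Pick A: 209a − 346b = −141.
Solving gives a = −0.705547683, b = −0.018668976.
Then c = 561.8 − a·676692 − b·4947657 = 570367.96.
At (676569, 4947057): z_contact = −477351.69 − 92356.49 + 570367.96 = 659.78 m.
Depth below ground = 790.7 − 659.78 = 130.9 m.

130.9 m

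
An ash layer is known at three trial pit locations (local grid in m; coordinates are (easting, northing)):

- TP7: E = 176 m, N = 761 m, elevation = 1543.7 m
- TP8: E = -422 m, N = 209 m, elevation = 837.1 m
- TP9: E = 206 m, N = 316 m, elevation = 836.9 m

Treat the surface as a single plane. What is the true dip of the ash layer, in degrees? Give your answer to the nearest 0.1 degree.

Two edge vectors: TP7→TP8 = (-598, -552, -706.6), TP7→TP9 = (30, -445, -706.8).
Normal n = (TP7→TP8) × (TP7→TP9) = (75716.6, -443864.4, 282670).
So ∂z/∂E = −n_x/n_z = −0.26786 and ∂z/∂N = −n_y/n_z = 1.57026.
Gradient magnitude |∇z| = √(a² + b²) = √(0.07175 + 2.46571) = 1.59294.
True dip = arctan(1.59294) = 57.9°, dipping toward S (azimuth ≈ 170°).

57.9°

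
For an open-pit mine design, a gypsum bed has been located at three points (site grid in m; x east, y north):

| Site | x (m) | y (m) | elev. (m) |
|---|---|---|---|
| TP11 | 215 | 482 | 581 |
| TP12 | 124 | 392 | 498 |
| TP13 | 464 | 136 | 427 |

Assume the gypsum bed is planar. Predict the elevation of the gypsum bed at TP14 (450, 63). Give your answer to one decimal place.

376.2 m

Let the plane be z = a·x + b·y + c.
TP12−TP11: −91a − 90b = −83;  TP13−TP11: 249a − 346b = −154.
Solving gives a = 0.27568, b = 0.64348.
Then c = 581 − a·215 − b·482 = 211.57.
At (450, 63): z = 124.1 + 40.5 + 211.57 = 376.2 m.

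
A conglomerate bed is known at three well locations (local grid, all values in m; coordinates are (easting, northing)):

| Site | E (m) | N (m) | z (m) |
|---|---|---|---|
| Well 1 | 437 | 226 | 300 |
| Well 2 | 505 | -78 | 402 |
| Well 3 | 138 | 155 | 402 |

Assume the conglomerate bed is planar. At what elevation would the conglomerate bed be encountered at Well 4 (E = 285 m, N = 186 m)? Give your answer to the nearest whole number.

Let the plane be z = a·E + b·N + c.
Well 2−Well 1: 68a − 304b = 102;  Well 3−Well 1: −299a − 71b = 102.
Solving gives a = −0.24828, b = −0.39106.
Then c = 300 − a·437 − b·226 = 496.88.
At (285, 186): z = −70.8 − 72.7 + 496.88 = 353.4 m.

353 m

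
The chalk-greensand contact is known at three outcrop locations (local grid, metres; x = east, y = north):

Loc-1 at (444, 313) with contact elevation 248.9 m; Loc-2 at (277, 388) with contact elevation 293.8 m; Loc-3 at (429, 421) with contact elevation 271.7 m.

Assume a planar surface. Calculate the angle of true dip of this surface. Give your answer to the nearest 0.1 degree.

Let the plane be z = a·x + b·y + c.
Loc-2−Loc-1: −167a + 75b = 44.9;  Loc-3−Loc-1: −15a + 108b = 22.8.
Solving gives a = −0.18563, b = 0.18533.
Gradient magnitude |∇z| = √(a² + b²) = √(0.03446 + 0.03435) = 0.26231.
True dip = arctan(0.26231) = 14.7°, dipping toward SE (azimuth ≈ 135°).

14.7°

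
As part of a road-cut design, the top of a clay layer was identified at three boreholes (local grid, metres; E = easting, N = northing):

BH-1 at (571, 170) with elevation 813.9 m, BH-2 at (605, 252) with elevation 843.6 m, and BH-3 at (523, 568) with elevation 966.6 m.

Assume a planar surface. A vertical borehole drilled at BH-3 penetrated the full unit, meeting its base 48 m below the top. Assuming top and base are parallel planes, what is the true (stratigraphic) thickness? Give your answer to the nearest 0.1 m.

44.9 m

Let the plane be z = a·E + b·N + c.
BH-2−BH-1: 34a + 82b = 29.7;  BH-3−BH-1: −48a + 398b = 152.7.
Solving gives a = −0.04012, b = 0.37883.
|∇z| = √(a²+b²) = 0.38095, so dip δ = arctan(0.38095) = 20.85°.
True thickness = vertical thickness × cos δ = 48 × cos 20.85° = 44.9 m.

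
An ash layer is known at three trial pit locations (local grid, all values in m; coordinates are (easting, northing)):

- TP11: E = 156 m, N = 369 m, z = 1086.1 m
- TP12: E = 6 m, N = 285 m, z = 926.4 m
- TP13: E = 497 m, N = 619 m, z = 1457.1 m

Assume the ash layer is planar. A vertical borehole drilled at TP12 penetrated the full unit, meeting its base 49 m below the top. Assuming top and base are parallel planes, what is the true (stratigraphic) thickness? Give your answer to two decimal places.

34.68 m

Two edge vectors: TP11→TP12 = (-150, -84, -159.7), TP11→TP13 = (341, 250, 371).
Normal n = (TP11→TP12) × (TP11→TP13) = (8761, 1192.3, -8856).
So ∂z/∂E = −n_x/n_z = 0.98927 and ∂z/∂N = −n_y/n_z = 0.13463.
|∇z| = √(a²+b²) = 0.99839, so dip δ = arctan(0.99839) = 44.95°.
True thickness = vertical thickness × cos δ = 49 × cos 44.95° = 34.68 m.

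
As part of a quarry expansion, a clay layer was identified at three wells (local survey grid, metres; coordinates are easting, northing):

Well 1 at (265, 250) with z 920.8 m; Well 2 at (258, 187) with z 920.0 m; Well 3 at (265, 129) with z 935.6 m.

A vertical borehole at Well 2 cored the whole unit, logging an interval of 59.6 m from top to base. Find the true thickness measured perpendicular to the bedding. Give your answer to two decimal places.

37.76 m

Two edge vectors: Well 1→Well 2 = (-7, -63, -0.8), Well 1→Well 3 = (0, -121, 14.8).
Normal n = (Well 1→Well 2) × (Well 1→Well 3) = (-1029.2, 103.6, 847).
So ∂z/∂easting = −n_x/n_z = 1.21511 and ∂z/∂northing = −n_y/n_z = −0.12231.
|∇z| = √(a²+b²) = 1.22125, so dip δ = arctan(1.22125) = 50.69°.
True thickness = vertical thickness × cos δ = 59.6 × cos 50.69° = 37.76 m.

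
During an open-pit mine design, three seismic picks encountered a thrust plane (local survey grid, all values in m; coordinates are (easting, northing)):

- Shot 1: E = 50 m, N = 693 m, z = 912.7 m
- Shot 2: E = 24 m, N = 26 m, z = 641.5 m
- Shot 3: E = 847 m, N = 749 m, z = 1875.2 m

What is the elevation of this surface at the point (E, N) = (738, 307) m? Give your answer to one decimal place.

1587.0 m

Two edge vectors: Shot 1→Shot 2 = (-26, -667, -271.2), Shot 1→Shot 3 = (797, 56, 962.5).
Normal n = (Shot 1→Shot 2) × (Shot 1→Shot 3) = (-626800.3, -191121.4, 530143).
So ∂z/∂E = −n_x/n_z = 1.18232 and ∂z/∂N = −n_y/n_z = 0.36051.
Intercept c from Shot 1: 912.7 − 59.12 − 249.83 = 603.75.
At (738, 307): z = 872.6 + 110.7 + 603.75 = 1587.0 m.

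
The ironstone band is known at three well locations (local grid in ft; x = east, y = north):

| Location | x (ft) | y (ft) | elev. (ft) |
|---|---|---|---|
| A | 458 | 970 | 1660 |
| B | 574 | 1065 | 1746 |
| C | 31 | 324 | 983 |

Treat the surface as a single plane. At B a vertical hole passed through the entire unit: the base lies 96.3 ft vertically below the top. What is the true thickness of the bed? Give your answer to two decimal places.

60.37 ft

Let the plane be z = a·x + b·y + c.
B−A: 116a + 95b = 86;  C−A: −427a − 646b = −677.
Solving gives a = −0.25484, b = 1.21643.
|∇z| = √(a²+b²) = 1.24284, so dip δ = arctan(1.24284) = 51.18°.
True thickness = vertical thickness × cos δ = 96.3 × cos 51.18° = 60.37 ft.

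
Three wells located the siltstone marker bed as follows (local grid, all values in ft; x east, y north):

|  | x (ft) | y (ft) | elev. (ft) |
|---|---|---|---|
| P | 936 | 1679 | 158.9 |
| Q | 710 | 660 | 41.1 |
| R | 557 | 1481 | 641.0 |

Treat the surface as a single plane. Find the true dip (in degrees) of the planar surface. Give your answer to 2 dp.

57.55°

Let the plane be z = a·x + b·y + c.
Q−P: −226a − 1019b = −117.8;  R−P: −379a − 198b = 482.1.
Solving gives a = −1.50704, b = 0.44984.
Gradient magnitude |∇z| = √(a² + b²) = √(2.27118 + 0.20236) = 1.57275.
True dip = arctan(1.57275) = 57.55°, dipping toward ESE (azimuth ≈ 107°).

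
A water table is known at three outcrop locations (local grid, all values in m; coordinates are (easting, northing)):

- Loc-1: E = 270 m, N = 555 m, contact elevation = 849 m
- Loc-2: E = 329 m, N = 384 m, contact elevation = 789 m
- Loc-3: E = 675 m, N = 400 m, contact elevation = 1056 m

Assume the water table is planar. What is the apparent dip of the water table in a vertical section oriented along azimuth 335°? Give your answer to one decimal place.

Two edge vectors: Loc-1→Loc-2 = (59, -171, -60), Loc-1→Loc-3 = (405, -155, 207).
Normal n = (Loc-1→Loc-2) × (Loc-1→Loc-3) = (-44697, -36513, 60110).
So ∂z/∂E = −n_x/n_z = 0.74359 and ∂z/∂N = −n_y/n_z = 0.60744.
Unit vector along 335° is (sin 335°, cos 335°) = (-0.4226, 0.9063).
Slope in that direction = a·(-0.4226) + b·(0.9063) = 0.23627.
Apparent dip = arctan|0.23627| = 13.3° (true dip is 43.8°, so apparent ≤ true as expected).

13.3°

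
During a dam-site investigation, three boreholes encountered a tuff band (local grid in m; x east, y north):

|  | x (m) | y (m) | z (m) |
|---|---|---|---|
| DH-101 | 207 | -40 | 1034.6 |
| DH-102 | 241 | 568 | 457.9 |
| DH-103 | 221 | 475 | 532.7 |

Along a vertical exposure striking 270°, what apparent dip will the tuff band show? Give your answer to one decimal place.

Let the plane be z = a·x + b·y + c.
DH-102−DH-101: 34a + 608b = −576.7;  DH-103−DH-101: 14a + 515b = −501.9.
Solving gives a = 0.90628, b = −0.99920.
Unit vector along 270° is (sin 270°, cos 270°) = (-1.0000, -0.0000).
Slope in that direction = a·(-1.0000) + b·(-0.0000) = −0.90628.
Apparent dip = arctan|0.90628| = 42.2° (true dip is 53.5°, so apparent ≤ true as expected).

42.2°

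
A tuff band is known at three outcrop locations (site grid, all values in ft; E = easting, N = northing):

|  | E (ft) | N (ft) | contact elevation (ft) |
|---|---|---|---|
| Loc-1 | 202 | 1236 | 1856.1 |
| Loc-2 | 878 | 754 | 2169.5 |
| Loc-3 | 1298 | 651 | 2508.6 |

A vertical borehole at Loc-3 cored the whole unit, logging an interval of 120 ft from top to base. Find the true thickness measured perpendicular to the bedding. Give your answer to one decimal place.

75.7 ft

Two edge vectors: Loc-1→Loc-2 = (676, -482, 313.4), Loc-1→Loc-3 = (1096, -585, 652.5).
Normal n = (Loc-1→Loc-2) × (Loc-1→Loc-3) = (-131166, -97603.6, 132812).
So ∂z/∂E = −n_x/n_z = 0.98761 and ∂z/∂N = −n_y/n_z = 0.73490.
|∇z| = √(a²+b²) = 1.23103, so dip δ = arctan(1.23103) = 50.91°.
True thickness = vertical thickness × cos δ = 120 × cos 50.91° = 75.7 ft.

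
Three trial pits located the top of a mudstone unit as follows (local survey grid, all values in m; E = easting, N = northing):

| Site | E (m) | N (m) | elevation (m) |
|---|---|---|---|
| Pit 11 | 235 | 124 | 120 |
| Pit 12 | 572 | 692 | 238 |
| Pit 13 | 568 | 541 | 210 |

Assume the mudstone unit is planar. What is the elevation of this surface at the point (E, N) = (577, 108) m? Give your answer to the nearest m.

Two edge vectors: Pit 11→Pit 12 = (337, 568, 118), Pit 11→Pit 13 = (333, 417, 90).
Normal n = (Pit 11→Pit 12) × (Pit 11→Pit 13) = (1914, 8964, -48615).
So ∂z/∂E = −n_x/n_z = 0.03937 and ∂z/∂N = −n_y/n_z = 0.18439.
Intercept c from Pit 11: 120 − 9.25 − 22.86 = 87.88.
At (577, 108): z = 22.7 + 19.9 + 87.88 = 130.5 m.

131 m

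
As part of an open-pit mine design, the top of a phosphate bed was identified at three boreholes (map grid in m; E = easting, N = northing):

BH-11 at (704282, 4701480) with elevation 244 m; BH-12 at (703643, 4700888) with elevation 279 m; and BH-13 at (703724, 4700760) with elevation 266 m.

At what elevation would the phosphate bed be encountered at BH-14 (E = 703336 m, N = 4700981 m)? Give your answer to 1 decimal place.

Let the plane be z = a·E + b·N + c.
BH-12−BH-11: −639a − 592b = 35;  BH-13−BH-11: −558a − 720b = 22.
Solving gives a = −0.093846344, b = 0.042175361.
Then c = 244 − a·704282 − b·4701480 = −131948.32.
At (703336, 4700981): z = −66005.5 + 198265.6 − 131948.32 = 311.7 m.

311.7 m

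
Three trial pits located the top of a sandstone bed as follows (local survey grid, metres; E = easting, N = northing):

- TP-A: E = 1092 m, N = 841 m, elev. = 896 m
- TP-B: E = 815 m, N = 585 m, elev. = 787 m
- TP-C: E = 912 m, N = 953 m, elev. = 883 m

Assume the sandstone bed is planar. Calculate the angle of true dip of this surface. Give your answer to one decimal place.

16.1°

Let the plane be z = a·E + b·N + c.
TP-B−TP-A: −277a − 256b = −109;  TP-C−TP-A: −180a + 112b = −13.
Solving gives a = 0.20149, b = 0.20776.
Gradient magnitude |∇z| = √(a² + b²) = √(0.04060 + 0.04316) = 0.28942.
True dip = arctan(0.28942) = 16.1°, dipping toward SW (azimuth ≈ 224°).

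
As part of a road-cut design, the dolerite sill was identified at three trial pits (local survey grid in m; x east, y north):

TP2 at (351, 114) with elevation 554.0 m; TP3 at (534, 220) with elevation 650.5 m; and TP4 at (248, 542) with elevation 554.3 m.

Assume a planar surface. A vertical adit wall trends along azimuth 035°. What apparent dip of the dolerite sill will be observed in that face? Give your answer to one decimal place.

Two edge vectors: TP2→TP3 = (183, 106, 96.5), TP2→TP4 = (-103, 428, 0.3).
Normal n = (TP2→TP3) × (TP2→TP4) = (-41270.2, -9994.4, 89242).
So ∂z/∂x = −n_x/n_z = 0.46245 and ∂z/∂y = −n_y/n_z = 0.11199.
Unit vector along 035° is (sin 35°, cos 35°) = (0.5736, 0.8192).
Slope in that direction = a·(0.5736) + b·(0.8192) = 0.35699.
Apparent dip = arctan|0.35699| = 19.6° (true dip is 25.4°, so apparent ≤ true as expected).

19.6°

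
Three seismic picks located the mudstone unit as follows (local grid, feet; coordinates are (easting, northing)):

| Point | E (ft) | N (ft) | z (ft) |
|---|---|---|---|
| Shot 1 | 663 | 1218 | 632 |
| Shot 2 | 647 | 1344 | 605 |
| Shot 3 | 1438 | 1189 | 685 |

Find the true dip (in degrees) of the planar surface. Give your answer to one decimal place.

Let the plane be z = a·E + b·N + c.
Shot 2−Shot 1: −16a + 126b = −27;  Shot 3−Shot 1: 775a − 29b = 53.
Solving gives a = 0.06066, b = −0.20658.
Gradient magnitude |∇z| = √(a² + b²) = √(0.00368 + 0.04268) = 0.21530.
True dip = arctan(0.21530) = 12.2°, dipping toward NNW (azimuth ≈ 344°).

12.2°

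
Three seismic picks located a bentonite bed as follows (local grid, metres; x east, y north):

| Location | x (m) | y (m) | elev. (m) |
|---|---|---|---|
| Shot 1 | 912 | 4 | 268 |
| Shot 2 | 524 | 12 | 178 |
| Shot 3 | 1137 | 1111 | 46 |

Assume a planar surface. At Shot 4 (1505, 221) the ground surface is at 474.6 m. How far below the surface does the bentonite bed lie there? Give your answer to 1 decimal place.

Let the plane be z = a·x + b·y + c.
Shot 2−Shot 1: −388a + 8b = −90;  Shot 3−Shot 1: 225a + 1107b = −222.
Solving gives a = 0.226873, b = −0.246654.
Then c = 268 − a·912 − b·4 = 62.08.
At (1505, 221): z_contact = 341.44 − 54.51 + 62.08 = 349.01 m.
Depth below ground = 474.6 − 349.01 = 125.6 m.

125.6 m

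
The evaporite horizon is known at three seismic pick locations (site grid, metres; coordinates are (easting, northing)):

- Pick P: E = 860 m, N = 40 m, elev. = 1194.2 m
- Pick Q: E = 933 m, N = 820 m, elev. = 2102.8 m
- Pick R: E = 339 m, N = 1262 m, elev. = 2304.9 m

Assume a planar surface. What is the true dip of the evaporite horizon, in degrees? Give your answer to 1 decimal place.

50.7°

Two edge vectors: Pick P→Pick Q = (73, 780, 908.6), Pick P→Pick R = (-521, 1222, 1110.7).
Normal n = (Pick P→Pick Q) × (Pick P→Pick R) = (-243963.2, -554461.7, 495586).
So ∂z/∂E = −n_x/n_z = 0.49227 and ∂z/∂N = −n_y/n_z = 1.11880.
Gradient magnitude |∇z| = √(a² + b²) = √(0.24233 + 1.25171) = 1.22231.
True dip = arctan(1.22231) = 50.7°, dipping toward SSW (azimuth ≈ 204°).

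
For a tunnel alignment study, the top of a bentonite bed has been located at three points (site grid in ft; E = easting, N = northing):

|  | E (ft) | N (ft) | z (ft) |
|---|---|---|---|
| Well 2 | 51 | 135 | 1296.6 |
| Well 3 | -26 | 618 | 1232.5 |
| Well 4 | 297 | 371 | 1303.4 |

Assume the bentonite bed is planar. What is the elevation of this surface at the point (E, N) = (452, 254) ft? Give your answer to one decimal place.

1337.3 ft

Two edge vectors: Well 2→Well 3 = (-77, 483, -64.1), Well 2→Well 4 = (246, 236, 6.8).
Normal n = (Well 2→Well 3) × (Well 2→Well 4) = (18412, -15245, -136990).
So ∂z/∂E = −n_x/n_z = 0.13440 and ∂z/∂N = −n_y/n_z = −0.11129.
Intercept c from Well 2: 1296.6 − 6.85 + 15.02 = 1304.77.
At (452, 254): z = 60.8 − 28.3 + 1304.77 = 1337.3 ft.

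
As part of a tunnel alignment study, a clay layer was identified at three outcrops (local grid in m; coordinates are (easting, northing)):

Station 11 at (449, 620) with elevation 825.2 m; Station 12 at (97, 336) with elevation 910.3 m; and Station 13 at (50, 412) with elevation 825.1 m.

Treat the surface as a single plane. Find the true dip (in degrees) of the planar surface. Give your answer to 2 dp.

43.71°

Two edge vectors: Station 11→Station 12 = (-352, -284, 85.1), Station 11→Station 13 = (-399, -208, -0.1).
Normal n = (Station 11→Station 12) × (Station 11→Station 13) = (17729.2, -33990.1, -40100).
So ∂z/∂E = −n_x/n_z = 0.44212 and ∂z/∂N = −n_y/n_z = −0.84763.
Gradient magnitude |∇z| = √(a² + b²) = √(0.19547 + 0.71848) = 0.95601.
True dip = arctan(0.95601) = 43.71°, dipping toward NNW (azimuth ≈ 332°).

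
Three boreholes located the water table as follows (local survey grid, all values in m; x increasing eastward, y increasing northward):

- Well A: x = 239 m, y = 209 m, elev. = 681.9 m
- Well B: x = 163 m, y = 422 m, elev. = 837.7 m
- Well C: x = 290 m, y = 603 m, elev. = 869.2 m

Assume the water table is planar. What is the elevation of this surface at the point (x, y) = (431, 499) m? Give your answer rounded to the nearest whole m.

Let the plane be z = a·x + b·y + c.
Well B−Well A: −76a + 213b = 155.8;  Well C−Well A: 51a + 394b = 187.3.
Solving gives a = −0.52663, b = 0.54355.
Then c = 681.9 − a·239 − b·209 = 694.16.
At (431, 499): z = −227.0 + 271.2 + 694.16 = 738.4 m.

738 m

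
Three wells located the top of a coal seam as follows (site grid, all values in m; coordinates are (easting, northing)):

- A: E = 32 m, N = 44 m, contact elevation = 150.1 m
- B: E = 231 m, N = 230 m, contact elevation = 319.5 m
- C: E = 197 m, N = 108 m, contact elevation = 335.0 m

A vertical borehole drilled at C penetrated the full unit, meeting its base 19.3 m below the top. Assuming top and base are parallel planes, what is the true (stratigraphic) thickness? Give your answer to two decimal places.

Two edge vectors: A→B = (199, 186, 169.4), A→C = (165, 64, 184.9).
Normal n = (A→B) × (A→C) = (23549.8, -8844.1, -17954).
So ∂z/∂E = −n_x/n_z = 1.31167 and ∂z/∂N = −n_y/n_z = −0.49260.
|∇z| = √(a²+b²) = 1.40112, so dip δ = arctan(1.40112) = 54.48°.
True thickness = vertical thickness × cos δ = 19.3 × cos 54.48° = 11.21 m.

11.21 m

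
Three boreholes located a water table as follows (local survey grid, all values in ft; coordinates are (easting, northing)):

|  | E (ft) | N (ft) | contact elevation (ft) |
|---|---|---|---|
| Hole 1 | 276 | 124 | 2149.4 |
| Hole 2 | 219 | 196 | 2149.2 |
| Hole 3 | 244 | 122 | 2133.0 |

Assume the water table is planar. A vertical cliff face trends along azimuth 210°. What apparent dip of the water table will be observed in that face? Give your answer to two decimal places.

Let the plane be z = a·E + b·N + c.
Hole 2−Hole 1: −57a + 72b = −0.2;  Hole 3−Hole 1: −32a − 2b = −16.4.
Solving gives a = 0.48850, b = 0.38395.
Unit vector along 210° is (sin 210°, cos 210°) = (-0.5000, -0.8660).
Slope in that direction = a·(-0.5000) + b·(-0.8660) = −0.57677.
Apparent dip = arctan|0.57677| = 29.97° (true dip is 31.9°, so apparent ≤ true as expected).

29.97°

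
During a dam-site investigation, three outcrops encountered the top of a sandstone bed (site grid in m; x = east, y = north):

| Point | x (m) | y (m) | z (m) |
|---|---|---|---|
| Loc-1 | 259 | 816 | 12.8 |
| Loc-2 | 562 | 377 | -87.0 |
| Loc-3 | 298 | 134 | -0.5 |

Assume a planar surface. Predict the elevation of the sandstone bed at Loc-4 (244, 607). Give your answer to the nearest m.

18 m

Let the plane be z = a·x + b·y + c.
Loc-2−Loc-1: 303a − 439b = −99.8;  Loc-3−Loc-1: 39a − 682b = −13.3.
Solving gives a = −0.32832, b = 0.00073.
Then c = 12.8 − a·259 − b·816 = 97.24.
At (244, 607): z = −80.1 + 0.4 + 97.24 = 17.6 m.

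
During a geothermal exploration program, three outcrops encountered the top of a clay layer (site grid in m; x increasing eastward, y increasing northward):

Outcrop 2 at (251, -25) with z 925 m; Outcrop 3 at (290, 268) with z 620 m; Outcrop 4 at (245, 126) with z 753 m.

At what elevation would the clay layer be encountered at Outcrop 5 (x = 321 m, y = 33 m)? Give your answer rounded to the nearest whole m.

900 m

Let the plane be z = a·x + b·y + c.
Outcrop 3−Outcrop 2: 39a + 293b = −305;  Outcrop 4−Outcrop 2: −6a + 151b = −172.
Solving gives a = 0.56767, b = −1.11652.
Then c = 925 − a·251 − b·-25 = 754.60.
At (321, 33): z = 182.2 − 36.8 + 754.60 = 900.0 m.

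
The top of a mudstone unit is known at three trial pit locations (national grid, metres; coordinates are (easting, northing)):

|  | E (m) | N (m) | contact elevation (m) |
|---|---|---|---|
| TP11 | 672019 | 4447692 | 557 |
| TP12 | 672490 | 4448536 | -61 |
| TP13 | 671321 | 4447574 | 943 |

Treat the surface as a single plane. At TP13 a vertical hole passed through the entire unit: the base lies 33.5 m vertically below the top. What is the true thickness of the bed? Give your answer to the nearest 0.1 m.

Let the plane be z = a·E + b·N + c.
TP12−TP11: 471a + 844b = −618;  TP13−TP11: −698a − 118b = 386.
Solving gives a = −0.47393, b = −0.46775.
|∇z| = √(a²+b²) = 0.66588, so dip δ = arctan(0.66588) = 33.66°.
True thickness = vertical thickness × cos δ = 33.5 × cos 33.66° = 27.9 m.

27.9 m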